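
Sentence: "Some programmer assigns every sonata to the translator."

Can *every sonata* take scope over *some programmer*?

Yes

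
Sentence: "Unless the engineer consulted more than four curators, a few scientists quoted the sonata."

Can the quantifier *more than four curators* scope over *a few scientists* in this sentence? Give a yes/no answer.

Structurally, *more than four curators* is inside the adjunct clause *unless the engineer consulted more than four curators*.
Since the clause is an adjunct (not a complement), the Adjunct Condition blocks QR across its edge.
The ordering *more than four curators* > *a few scientists* is therefore underivable.

No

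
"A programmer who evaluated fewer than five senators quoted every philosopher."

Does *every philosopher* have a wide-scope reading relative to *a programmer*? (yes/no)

Yes

*every philosopher* is a matrix argument; only *a programmer* is modified by the relative clause *who evaluated fewer than five senators*, so the RC island is irrelevant to the target quantifier.
No island intervenes, so both surface and inverse scope are derivable.
The sentence is scopally ambiguous between *a programmer* > *every philosopher* and *every philosopher* > *a programmer*.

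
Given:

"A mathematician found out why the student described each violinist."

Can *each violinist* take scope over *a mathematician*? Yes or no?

No

Structurally, *each violinist* is inside the embedded question *why the student described each violinist*.
Embedded questions are wh-islands: a quantifier inside an indirect question cannot QR into the matrix clause.
*each violinist* is confined to the island and cannot take scope over *a mathematician*.
(Only the surface reading survives: one fixed mathematician with respect to all the relevant violinists.)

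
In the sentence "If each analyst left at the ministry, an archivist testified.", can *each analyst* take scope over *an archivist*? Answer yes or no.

*each analyst* sits inside the adjunct clause *if each analyst left at the ministry*.
Since the clause is an adjunct (not a complement), the Adjunct Condition blocks QR across its edge.
So *each analyst* cannot raise to a position above *an archivist*.

No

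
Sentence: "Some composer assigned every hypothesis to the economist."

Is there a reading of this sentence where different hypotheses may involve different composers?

The paraphrase describes the scope ordering *every hypothesis* > *some composer*.
*some composer* and *every hypothesis* are co-arguments of the matrix verb, with nothing but a clause-internal boundary between them.
Ordinary QR to a clause-peripheral position gives the wide-scope LF for the lower DP.
The sentence is scopally ambiguous between *some composer* > *every hypothesis* and *every hypothesis* > *some composer*.

Yes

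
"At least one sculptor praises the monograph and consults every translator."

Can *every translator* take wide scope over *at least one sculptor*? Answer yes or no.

*every translator* sits inside one conjunct of the coordinate structure (*consults every translator*).
A quantifier cannot raise out of one conjunct of a coordination across the whole coordinate structure — the CSC applies to QR.
So *every translator* cannot raise high enough to outscope *at least one sculptor*; only the surface ordering *at least one sculptor* > *every translator* is available.
(Only the surface reading survives: one fixed sculptor with respect to all the relevant translators.)

No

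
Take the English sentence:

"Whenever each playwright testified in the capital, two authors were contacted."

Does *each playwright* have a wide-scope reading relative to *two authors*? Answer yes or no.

The DP *each playwright* is contained in the adjunct clause *whenever each playwright testified in the capital*.
Scope out of an adjunct clause is unavailable: QR respects the adjunct-island constraint.
So *each playwright* cannot raise to a position above *two authors*.

No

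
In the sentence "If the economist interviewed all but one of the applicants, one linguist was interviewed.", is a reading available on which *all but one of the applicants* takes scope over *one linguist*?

No

The DP *all but one of the applicants* is contained in the adjunct clause *if the economist interviewed all but one of the applicants*.
Scope out of an adjunct clause is unavailable: QR respects the adjunct-island constraint.
So the wide-scope reading for *all but one of the applicants* is blocked.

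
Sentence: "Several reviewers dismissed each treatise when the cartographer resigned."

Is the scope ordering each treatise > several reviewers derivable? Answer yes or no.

The adjunct clause does not contain *each treatise*, which is the matrix object.
With no island boundary between them, the object can take inverse scope over the subject via ordinary QR within the clause.
Both orderings are possible: *several reviewers* > *each treatise* and *each treatise* > *several reviewers*.

Yes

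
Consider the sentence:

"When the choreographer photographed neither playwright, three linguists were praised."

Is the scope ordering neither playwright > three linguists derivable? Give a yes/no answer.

No

*neither playwright* occurs within the adjunct clause *when the choreographer photographed neither playwright*.
Adjuncts are opaque for quantifier raising; a quantifier in an adjunct stays inside it.
The ordering *neither playwright* > *three linguists* is therefore underivable.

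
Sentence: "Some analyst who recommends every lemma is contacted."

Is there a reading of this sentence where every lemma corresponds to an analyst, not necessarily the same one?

That reading corresponds to *every lemma* > *some analyst*.
*every lemma* sits inside the relative clause *who recommends every lemma*.
Relative clauses are scope islands: a quantifier cannot QR out of a relative clause to take scope in the matrix clause.
*every lemma* > *some analyst* would require crossing that boundary, which is illicit.

No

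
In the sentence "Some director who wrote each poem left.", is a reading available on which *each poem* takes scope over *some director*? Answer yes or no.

No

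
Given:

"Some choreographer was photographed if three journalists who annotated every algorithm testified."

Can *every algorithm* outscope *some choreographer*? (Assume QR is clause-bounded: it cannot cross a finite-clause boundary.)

The DP *every algorithm* is contained in the relative clause *who annotated every algorithm*, which is itself inside the adjunct *if three journalists who annotated every algorithm testified*.
Nested islands: the RC island is itself inside an adjunct island, so wide scope is doubly excluded.
So *every algorithm* cannot raise high enough to outscope *some choreographer*; only the surface ordering *some choreographer* > *every algorithm* is available.
(Only the surface reading survives: one fixed choreographer with respect to all the relevant algorithms.)

No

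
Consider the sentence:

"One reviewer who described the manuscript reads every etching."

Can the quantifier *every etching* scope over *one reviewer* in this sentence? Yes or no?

*every etching* sits in the matrix clause, not in the relative clause on *one reviewer*.
QR within a single clause is free, so the lower quantifier may take scope over the higher one.

Yes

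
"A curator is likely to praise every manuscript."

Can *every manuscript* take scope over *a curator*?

Yes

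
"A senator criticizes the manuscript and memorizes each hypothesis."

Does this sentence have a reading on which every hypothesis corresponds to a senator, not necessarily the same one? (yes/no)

No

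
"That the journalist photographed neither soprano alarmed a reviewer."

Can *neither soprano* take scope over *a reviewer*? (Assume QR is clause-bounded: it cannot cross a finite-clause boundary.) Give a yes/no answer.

The target quantifier *neither soprano* is part of the sentential subject *that the journalist photographed neither soprano*.
Subjects — clausal subjects included — are islands for extraction, and QR is no exception.
There is no licit LF on which *neither soprano* c-commands *a reviewer*.

No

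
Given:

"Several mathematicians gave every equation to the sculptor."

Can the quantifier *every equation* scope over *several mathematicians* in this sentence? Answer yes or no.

Yes

*several mathematicians* and *every equation* are co-arguments of the matrix verb, with nothing but a clause-internal boundary between them.
Clause-internal QR can adjoin the lower DP above the subject, yielding the inverse reading.
The sentence is scopally ambiguous between *several mathematicians* > *every equation* and *every equation* > *several mathematicians*.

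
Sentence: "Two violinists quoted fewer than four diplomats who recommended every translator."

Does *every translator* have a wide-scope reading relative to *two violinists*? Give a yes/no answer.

*every translator* sits inside the relative clause *who recommended every translator* modifying *fewer than four diplomats*.
Relative clauses block scope extraction: QR cannot target a position outside the modified NP.
So the wide-scope reading for *every translator* is blocked.

No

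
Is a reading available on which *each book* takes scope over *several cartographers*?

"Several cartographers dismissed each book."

Yes

*several cartographers* and *each book* are co-arguments of the matrix verb, with nothing but a clause-internal boundary between them.
With no island boundary between them, the object can take inverse scope over the subject via ordinary QR within the clause.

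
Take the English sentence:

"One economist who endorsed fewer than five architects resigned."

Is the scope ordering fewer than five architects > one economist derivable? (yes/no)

No

*fewer than five architects* is embedded in the relative clause *who endorsed fewer than five architects*.
A relative clause is a scope island — quantifier raising cannot cross its boundary.
*fewer than five architects* > *one economist* would require crossing that boundary, which is illicit.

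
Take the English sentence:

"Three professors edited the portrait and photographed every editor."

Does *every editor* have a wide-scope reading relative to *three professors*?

The DP *every editor* is contained in one conjunct of the coordinate structure (*photographed every editor*).
QR out of a conjunct would have to apply non-ATB, which the CSC forbids.
*every editor* > *three professors* would require crossing that boundary, which is illicit.

No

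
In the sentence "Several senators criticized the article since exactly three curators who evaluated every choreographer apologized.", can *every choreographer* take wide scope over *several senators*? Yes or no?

Structurally, *every choreographer* is inside the relative clause *who evaluated every choreographer*, which is itself inside the adjunct *since exactly three curators who evaluated every choreographer apologized*.
Both the relative clause and the enclosing adjunct are scope islands; QR cannot cross either.
*every choreographer* > *several senators* would require crossing that boundary, which is illicit.

No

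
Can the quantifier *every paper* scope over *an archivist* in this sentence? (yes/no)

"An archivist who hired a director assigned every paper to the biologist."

*every paper* sits in the matrix clause, not in the relative clause on *an archivist*.
Clause-internal QR can adjoin the lower DP above the subject, yielding the inverse reading.
The sentence is scopally ambiguous between *an archivist* > *every paper* and *every paper* > *an archivist*.

Yes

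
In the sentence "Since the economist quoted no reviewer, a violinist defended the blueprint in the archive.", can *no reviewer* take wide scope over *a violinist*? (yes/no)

No

The DP *no reviewer* is contained in the adjunct clause *since the economist quoted no reviewer*.
Scope out of an adjunct clause is unavailable: QR respects the adjunct-island constraint.
The ordering *no reviewer* > *a violinist* is therefore underivable.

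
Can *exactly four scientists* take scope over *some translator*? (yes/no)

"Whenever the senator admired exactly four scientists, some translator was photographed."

*exactly four scientists* is embedded in the adjunct clause *whenever the senator admired exactly four scientists*.
Since the clause is an adjunct (not a complement), the Adjunct Condition blocks QR across its edge.
So the wide-scope reading for *exactly four scientists* is blocked.

No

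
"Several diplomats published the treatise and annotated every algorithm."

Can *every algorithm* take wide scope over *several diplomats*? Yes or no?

No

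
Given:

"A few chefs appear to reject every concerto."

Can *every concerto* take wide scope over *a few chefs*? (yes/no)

The matrix predicate is a raising verb, whose infinitival complement is not a scope island — *every concerto* can QR into the matrix clause.
No island intervenes, so both surface and inverse scope are derivable.

Yes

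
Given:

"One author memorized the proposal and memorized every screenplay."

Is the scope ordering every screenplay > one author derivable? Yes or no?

No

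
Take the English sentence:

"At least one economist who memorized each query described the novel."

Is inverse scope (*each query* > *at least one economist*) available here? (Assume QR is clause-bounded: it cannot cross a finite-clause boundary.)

*each query* is embedded in the relative clause *who memorized each query*.
The relative clause forms an island for QR, so the quantifier is confined to the head noun's restrictor.
So *each query* cannot raise to a position above *at least one economist*.

No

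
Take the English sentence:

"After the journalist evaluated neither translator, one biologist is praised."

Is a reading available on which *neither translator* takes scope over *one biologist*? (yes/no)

*neither translator* occurs within the adjunct clause *after the journalist evaluated neither translator*.
Scope out of an adjunct clause is unavailable: QR respects the adjunct-island constraint.
*neither translator* > *one biologist* would require crossing that boundary, which is illicit.

No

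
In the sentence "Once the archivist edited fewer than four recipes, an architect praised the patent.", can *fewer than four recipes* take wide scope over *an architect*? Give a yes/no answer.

*fewer than four recipes* sits inside the adjunct clause *once the archivist edited fewer than four recipes*.
Since the clause is an adjunct (not a complement), the Adjunct Condition blocks QR across its edge.
The ordering *fewer than four recipes* > *an architect* is therefore underivable.

No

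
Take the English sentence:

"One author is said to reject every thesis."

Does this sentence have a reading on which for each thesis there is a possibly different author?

Yes

The described interpretation is the *every thesis* > *one author* scoping.
Raising constructions are monoclausal for scope purposes; *every thesis* is not separated from *one author* by any island.
QR within a single clause is free, so the lower quantifier may take scope over the higher one.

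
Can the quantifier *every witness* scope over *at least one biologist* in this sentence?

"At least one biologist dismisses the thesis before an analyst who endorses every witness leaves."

No

*every witness* is embedded in the relative clause *who endorses every witness*, which is itself inside the adjunct *before an analyst who endorses every witness leaves*.
Nested islands: the RC island is itself inside an adjunct island, so wide scope is doubly excluded.
Hence only narrow scope for *every witness* (under *at least one biologist*) survives.
(Only the surface reading survives: one fixed biologist with respect to all the relevant witnesses.)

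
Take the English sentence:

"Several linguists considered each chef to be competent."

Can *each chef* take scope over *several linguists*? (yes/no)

ECM infinitives lack a CP barrier, so *each chef* can QR over the matrix subject *several linguists*.
Nothing blocks QR of the lower DP to a position above the higher one, so inverse scope is available.
So *each chef* > *several linguists* is among the available readings.

Yes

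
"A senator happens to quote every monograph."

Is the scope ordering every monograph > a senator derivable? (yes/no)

Yes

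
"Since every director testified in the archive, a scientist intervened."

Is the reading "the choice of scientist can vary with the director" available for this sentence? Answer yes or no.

The described interpretation is the *every director* > *a scientist* scoping.
*every director* sits inside the adjunct clause *since every director testified in the archive*.
Adjunct clauses are scope islands: a quantifier inside an adjunct cannot raise into the matrix clause.
So *every director* cannot raise to a position above *a scientist*.

No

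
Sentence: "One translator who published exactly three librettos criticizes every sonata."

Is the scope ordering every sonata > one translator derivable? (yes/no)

The RC *who published exactly three librettos* is an island, but *every sonata* is not inside it — it is the matrix object, a clausemate of *one translator*.
Nothing blocks QR of the lower DP to a position above the higher one, so inverse scope is available.

Yes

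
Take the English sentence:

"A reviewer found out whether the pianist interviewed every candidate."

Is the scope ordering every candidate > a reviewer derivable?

No

Structurally, *every candidate* is inside the embedded question *whether the pianist interviewed every candidate*.
QR across an interrogative CP boundary is ruled out as a wh-island violation.
So the wide-scope reading for *every candidate* is blocked.
(Only the surface reading survives: one fixed reviewer with respect to all the relevant candidates.)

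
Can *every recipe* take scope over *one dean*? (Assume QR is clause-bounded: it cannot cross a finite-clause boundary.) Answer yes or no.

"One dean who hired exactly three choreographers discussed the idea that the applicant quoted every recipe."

Structurally, *every recipe* is inside the complex NP *the idea that the applicant quoted every recipe*.
Since the clause is the complement of a nominal head, the CNPC blocks scope extraction.
*every recipe* is confined to the island and cannot take scope over *one dean*.

No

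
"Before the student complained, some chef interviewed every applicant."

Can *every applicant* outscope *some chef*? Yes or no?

Yes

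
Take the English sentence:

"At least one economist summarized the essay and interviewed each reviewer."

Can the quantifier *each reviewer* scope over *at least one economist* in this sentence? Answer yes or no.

No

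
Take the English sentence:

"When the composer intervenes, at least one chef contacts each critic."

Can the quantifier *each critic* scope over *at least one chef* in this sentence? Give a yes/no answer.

Yes

The adjunct island is irrelevant here — *each critic* and *at least one chef* are both in the matrix clause.
Clause-internal QR can adjoin the lower DP above the subject, yielding the inverse reading.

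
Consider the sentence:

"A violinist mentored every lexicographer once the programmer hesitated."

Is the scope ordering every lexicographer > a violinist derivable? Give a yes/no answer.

Yes

Although there is an adjunct clause, *every lexicographer* is in the main clause, not inside the adjunct.
With no island boundary between them, the object can take inverse scope over the subject via ordinary QR within the clause.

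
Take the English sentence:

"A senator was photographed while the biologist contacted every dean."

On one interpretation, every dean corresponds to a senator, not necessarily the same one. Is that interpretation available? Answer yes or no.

No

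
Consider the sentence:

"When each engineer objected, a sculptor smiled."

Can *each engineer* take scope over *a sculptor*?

The DP *each engineer* is contained in the adjunct clause *when each engineer objected*.
Adjunct clauses are scope islands: a quantifier inside an adjunct cannot raise into the matrix clause.
*each engineer* is confined to the island and cannot take scope over *a sculptor*.

No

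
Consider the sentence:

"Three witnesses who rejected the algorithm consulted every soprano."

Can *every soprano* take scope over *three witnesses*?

Yes

Although the sentence contains a relative clause (*who rejected the algorithm*), *every soprano* is outside it, in the matrix VP.
Since no island is crossed, the inverse ordering is licensed alongside surface scope.
So *every soprano* > *three witnesses* is among the available readings.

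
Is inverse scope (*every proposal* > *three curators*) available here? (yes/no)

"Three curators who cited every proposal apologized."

No

The target quantifier *every proposal* is part of the relative clause *who cited every proposal*.
QR out of a relative clause is ruled out by the relative-clause island constraint.
So *every proposal* cannot raise high enough to outscope *three curators*; only the surface ordering *three curators* > *every proposal* is available.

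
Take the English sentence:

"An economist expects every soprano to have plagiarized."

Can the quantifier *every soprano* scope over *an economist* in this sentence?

This is an ECM construction: *every soprano* is the infinitival subject, Case-marked by the matrix verb, and the infinitive is transparent for QR.
Ordinary QR to a clause-peripheral position gives the wide-scope LF for the lower DP.

Yes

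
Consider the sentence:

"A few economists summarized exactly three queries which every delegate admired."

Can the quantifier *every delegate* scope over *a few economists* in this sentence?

The DP *every delegate* is contained in the relative clause *which every delegate admired* modifying *exactly three queries*.
The relative clause forms an island for QR, so the quantifier is confined to the head noun's restrictor.
So *every delegate* cannot raise high enough to outscope *a few economists*; only the surface ordering *a few economists* > *every delegate* is available.

No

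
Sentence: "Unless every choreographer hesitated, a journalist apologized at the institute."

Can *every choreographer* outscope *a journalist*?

Structurally, *every choreographer* is inside the adjunct clause *unless every choreographer hesitated*.
The adjunct-island constraint bars QR out of an adverbial clause.
There is no licit LF on which *every choreographer* c-commands *a journalist*.

No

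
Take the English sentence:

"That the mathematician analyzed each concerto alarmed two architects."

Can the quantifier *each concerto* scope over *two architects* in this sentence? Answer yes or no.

No

Structurally, *each concerto* is inside the sentential subject *that the mathematician analyzed each concerto*.
Subjects — clausal subjects included — are islands for extraction, and QR is no exception.
The ordering *each concerto* > *two architects* is therefore underivable.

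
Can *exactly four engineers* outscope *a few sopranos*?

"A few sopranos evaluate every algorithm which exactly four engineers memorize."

The DP *exactly four engineers* is contained in the relative clause *which exactly four engineers memorize* modifying *every algorithm*.
A relative clause is a scope island — quantifier raising cannot cross its boundary.
*exactly four engineers* > *a few sopranos* would require crossing that boundary, which is illicit.

No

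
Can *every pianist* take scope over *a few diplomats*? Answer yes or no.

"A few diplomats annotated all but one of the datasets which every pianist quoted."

No

The target quantifier *every pianist* is part of the relative clause *which every pianist quoted* modifying *all but one of the datasets*.
QR out of a relative clause is ruled out by the relative-clause island constraint.
*every pianist* > *a few diplomats* would require crossing that boundary, which is illicit.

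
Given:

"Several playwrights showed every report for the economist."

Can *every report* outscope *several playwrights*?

Yes

*several playwrights* and *every report* are co-arguments of the matrix verb, with nothing but a clause-internal boundary between them.
Clause-internal QR can adjoin the lower DP above the subject, yielding the inverse reading.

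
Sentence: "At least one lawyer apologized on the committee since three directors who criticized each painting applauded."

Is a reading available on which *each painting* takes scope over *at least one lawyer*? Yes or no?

No

*each painting* sits inside the relative clause *who criticized each painting*, which is itself inside the adjunct *since three directors who criticized each painting applauded*.
Two island boundaries intervene — the relative clause and the adjunct. Either alone would block QR.
Hence only narrow scope for *each painting* (under *at least one lawyer*) survives.
(Only the surface reading survives: one fixed lawyer with respect to all the relevant paintings.)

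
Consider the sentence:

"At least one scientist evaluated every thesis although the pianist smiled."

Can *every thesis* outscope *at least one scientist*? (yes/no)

Neither queried DP is inside the adjunct, so the adjunct-island constraint does not apply.
Ordinary QR to a clause-peripheral position gives the wide-scope LF for the lower DP.

Yes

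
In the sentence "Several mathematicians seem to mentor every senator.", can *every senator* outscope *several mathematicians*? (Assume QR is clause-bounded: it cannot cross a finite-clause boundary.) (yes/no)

Yes

Raising constructions are monoclausal for scope purposes; *every senator* is not separated from *several mathematicians* by any island.
No island intervenes, so both surface and inverse scope are derivable.
The sentence is scopally ambiguous between *several mathematicians* > *every senator* and *every senator* > *several mathematicians*.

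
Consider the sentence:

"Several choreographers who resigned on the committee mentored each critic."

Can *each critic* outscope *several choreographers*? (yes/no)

*each critic* sits in the matrix clause, not in the relative clause on *several choreographers*.
QR within a single clause is free, so the lower quantifier may take scope over the higher one.
So *each critic* > *several choreographers* is among the available readings.

Yes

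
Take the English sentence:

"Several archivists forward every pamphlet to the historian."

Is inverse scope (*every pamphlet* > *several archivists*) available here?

*every pamphlet* and *several archivists* are in the same minimal clause.
QR within a single clause is free, so the lower quantifier may take scope over the higher one.
Both orderings are possible: *several archivists* > *every pamphlet* and *every pamphlet* > *several archivists*.

Yes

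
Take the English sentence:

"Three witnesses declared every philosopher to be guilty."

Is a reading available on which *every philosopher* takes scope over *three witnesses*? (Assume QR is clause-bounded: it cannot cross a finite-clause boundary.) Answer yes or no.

Yes

*every philosopher* is an ECM subject; ECM complements are not islands, and the embedded quantifier may take matrix scope.
Clause-internal QR can adjoin the lower DP above the subject, yielding the inverse reading.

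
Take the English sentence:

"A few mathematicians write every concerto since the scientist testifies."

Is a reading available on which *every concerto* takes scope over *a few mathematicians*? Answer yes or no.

Yes

The adjunct island is irrelevant here — *every concerto* and *a few mathematicians* are both in the matrix clause.
Since no island is crossed, the inverse ordering is licensed alongside surface scope.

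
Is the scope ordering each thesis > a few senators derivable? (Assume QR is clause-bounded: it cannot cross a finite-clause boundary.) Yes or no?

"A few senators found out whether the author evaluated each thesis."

Structurally, *each thesis* is inside the embedded question *whether the author evaluated each thesis*.
The wh-island constraint blocks QR out of an embedded interrogative.
So the wide-scope reading for *each thesis* is blocked.

No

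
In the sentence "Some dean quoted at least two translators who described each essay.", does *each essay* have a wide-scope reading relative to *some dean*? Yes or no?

No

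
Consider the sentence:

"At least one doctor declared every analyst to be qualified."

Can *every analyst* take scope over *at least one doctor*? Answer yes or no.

*every analyst* is an ECM subject; ECM complements are not islands, and the embedded quantifier may take matrix scope.
No island intervenes, so both surface and inverse scope are derivable.
The sentence is scopally ambiguous between *at least one doctor* > *every analyst* and *every analyst* > *at least one doctor*.

Yes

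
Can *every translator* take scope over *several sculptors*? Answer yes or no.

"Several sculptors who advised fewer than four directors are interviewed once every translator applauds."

No

*every translator* occurs within the adjunct clause *once every translator applauds*.
Adjuncts are opaque for quantifier raising; a quantifier in an adjunct stays inside it.
*every translator* is confined to the island and cannot take scope over *several sculptors*.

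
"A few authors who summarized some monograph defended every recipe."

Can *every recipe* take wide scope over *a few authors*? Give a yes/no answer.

*every recipe* sits in the matrix clause, not in the relative clause on *a few authors*.
Clause-internal QR can adjoin the lower DP above the subject, yielding the inverse reading.

Yes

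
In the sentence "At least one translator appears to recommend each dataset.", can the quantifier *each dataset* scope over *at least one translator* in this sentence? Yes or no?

Yes

Raising constructions are monoclausal for scope purposes; *each dataset* is not separated from *at least one translator* by any island.
Since no island is crossed, the inverse ordering is licensed alongside surface scope.
The sentence is scopally ambiguous between *at least one translator* > *each dataset* and *each dataset* > *at least one translator*.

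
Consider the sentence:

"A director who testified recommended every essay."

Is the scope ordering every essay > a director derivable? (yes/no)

Although the sentence contains a relative clause (*who testified*), *every essay* is outside it, in the matrix VP.
With no island boundary between them, the object can take inverse scope over the subject via ordinary QR within the clause.

Yes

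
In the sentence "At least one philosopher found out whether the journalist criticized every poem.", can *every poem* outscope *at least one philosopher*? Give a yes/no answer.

Structurally, *every poem* is inside the embedded question *whether the journalist criticized every poem*.
An indirect question is a wh-island; the filled [Spec,CP] blocks QR across the CP edge.
*every poem* > *at least one philosopher* would require crossing that boundary, which is illicit.

No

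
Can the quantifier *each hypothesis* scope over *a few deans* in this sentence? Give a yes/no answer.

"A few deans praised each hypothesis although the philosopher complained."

Yes

*each hypothesis* is a matrix argument; the adjunct is an island but the target quantifier is outside it.
Ordinary QR to a clause-peripheral position gives the wide-scope LF for the lower DP.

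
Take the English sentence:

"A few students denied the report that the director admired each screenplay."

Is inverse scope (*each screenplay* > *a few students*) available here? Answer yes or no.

No

*each screenplay* sits inside the complex NP *the report that the director admired each screenplay*.
Since the clause is the complement of a nominal head, the CNPC blocks scope extraction.
So the wide-scope reading for *each screenplay* is blocked.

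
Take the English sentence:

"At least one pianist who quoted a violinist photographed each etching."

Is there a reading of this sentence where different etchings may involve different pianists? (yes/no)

The described interpretation is the *each etching* > *at least one pianist* scoping.
*each etching* is a matrix argument; only *at least one pianist* is modified by the relative clause *who quoted a violinist*, so the RC island is irrelevant to the target quantifier.
QR within a single clause is free, so the lower quantifier may take scope over the higher one.

Yes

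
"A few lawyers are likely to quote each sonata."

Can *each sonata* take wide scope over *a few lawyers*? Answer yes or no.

Yes

*each sonata* is the object of the infinitival complement of a raising predicate; raising infinitives are transparent for QR, so the two DPs are in effect clausemates.
No island intervenes, so both surface and inverse scope are derivable.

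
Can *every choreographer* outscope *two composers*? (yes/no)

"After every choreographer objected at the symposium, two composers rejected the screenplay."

No

The target quantifier *every choreographer* is part of the adjunct clause *after every choreographer objected at the symposium*.
Since the clause is an adjunct (not a complement), the Adjunct Condition blocks QR across its edge.
So the wide-scope reading for *every choreographer* is blocked.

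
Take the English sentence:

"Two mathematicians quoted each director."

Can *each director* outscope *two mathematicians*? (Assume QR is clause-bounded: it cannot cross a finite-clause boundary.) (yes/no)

Yes

*two mathematicians* and *each director* are co-arguments of the matrix verb, with nothing but a clause-internal boundary between them.
QR within a single clause is free, so the lower quantifier may take scope over the higher one.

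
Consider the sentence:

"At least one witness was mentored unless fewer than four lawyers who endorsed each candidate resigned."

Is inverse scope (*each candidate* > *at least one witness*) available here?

No

The DP *each candidate* is contained in the relative clause *who endorsed each candidate*, which is itself inside the adjunct *unless fewer than four lawyers who endorsed each candidate resigned*.
Both the relative clause and the enclosing adjunct are scope islands; QR cannot cross either.
*each candidate* is confined to the island and cannot take scope over *at least one witness*.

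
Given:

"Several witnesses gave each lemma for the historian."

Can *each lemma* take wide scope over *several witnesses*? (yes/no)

*each lemma* is the matrix object and *several witnesses* the matrix subject; the two are clausemates.
Clause-internal QR can adjoin the lower DP above the subject, yielding the inverse reading.

Yes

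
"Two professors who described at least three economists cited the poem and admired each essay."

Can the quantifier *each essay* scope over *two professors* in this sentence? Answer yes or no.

No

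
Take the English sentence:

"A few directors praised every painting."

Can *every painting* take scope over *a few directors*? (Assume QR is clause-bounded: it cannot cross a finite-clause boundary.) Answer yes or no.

Both DPs are arguments of the same predicate; there is no clause or island boundary between them.
Since no island is crossed, the inverse ordering is licensed alongside surface scope.

Yes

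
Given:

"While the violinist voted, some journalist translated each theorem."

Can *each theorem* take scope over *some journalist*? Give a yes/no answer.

Yes

The adjunct island is irrelevant here — *each theorem* and *some journalist* are both in the matrix clause.
Nothing blocks QR of the lower DP to a position above the higher one, so inverse scope is available.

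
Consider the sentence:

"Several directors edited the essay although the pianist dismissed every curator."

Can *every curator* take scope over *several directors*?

No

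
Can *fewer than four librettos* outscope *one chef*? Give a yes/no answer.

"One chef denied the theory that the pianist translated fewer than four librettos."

No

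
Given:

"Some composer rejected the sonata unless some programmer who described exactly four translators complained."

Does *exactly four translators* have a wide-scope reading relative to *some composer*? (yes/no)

No

The target quantifier *exactly four translators* is part of the relative clause *who described exactly four translators*, which is itself inside the adjunct *unless some programmer who described exactly four translators complained*.
Both the relative clause and the enclosing adjunct are scope islands; QR cannot cross either.
There is no licit LF on which *exactly four translators* c-commands *some composer*.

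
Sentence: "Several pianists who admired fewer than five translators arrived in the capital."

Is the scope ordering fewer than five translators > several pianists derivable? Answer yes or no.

The DP *fewer than five translators* is contained in the relative clause *who admired fewer than five translators*.
Relative clauses are scope islands: a quantifier cannot QR out of a relative clause to take scope in the matrix clause.
*fewer than five translators* > *several pianists* would require crossing that boundary, which is illicit.

No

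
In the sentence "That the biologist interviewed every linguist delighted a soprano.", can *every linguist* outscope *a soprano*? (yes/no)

*every linguist* is embedded in the sentential subject *that the biologist interviewed every linguist*.
Clausal subjects are scope islands; QR from inside the subject into the matrix is barred.
The ordering *every linguist* > *a soprano* is therefore underivable.

No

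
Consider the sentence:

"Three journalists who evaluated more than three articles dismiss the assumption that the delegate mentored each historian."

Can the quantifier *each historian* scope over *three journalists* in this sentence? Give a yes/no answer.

No

*each historian* sits inside the complex NP *the assumption that the delegate mentored each historian*.
The complex NP is opaque for QR — the quantifier is frozen inside the noun's complement.
The inverse ordering *each historian* > *three journalists* is therefore underivable.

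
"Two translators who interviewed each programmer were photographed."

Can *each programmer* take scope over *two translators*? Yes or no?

No

Structurally, *each programmer* is inside the relative clause *who interviewed each programmer*.
A relative clause is a scope island — quantifier raising cannot cross its boundary.
Hence only narrow scope for *each programmer* (under *two translators*) survives.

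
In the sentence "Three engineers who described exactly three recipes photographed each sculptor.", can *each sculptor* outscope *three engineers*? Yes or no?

Yes

Although the sentence contains a relative clause (*who described exactly three recipes*), *each sculptor* is outside it, in the matrix VP.
Ordinary QR to a clause-peripheral position gives the wide-scope LF for the lower DP.
So *each sculptor* > *three engineers* is among the available readings.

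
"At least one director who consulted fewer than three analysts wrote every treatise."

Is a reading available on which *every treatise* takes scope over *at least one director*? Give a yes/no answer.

Yes

Although the sentence contains a relative clause (*who consulted fewer than three analysts*), *every treatise* is outside it, in the matrix VP.
With no island boundary between them, the object can take inverse scope over the subject via ordinary QR within the clause.
The sentence is scopally ambiguous between *at least one director* > *every treatise* and *every treatise* > *at least one director*.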